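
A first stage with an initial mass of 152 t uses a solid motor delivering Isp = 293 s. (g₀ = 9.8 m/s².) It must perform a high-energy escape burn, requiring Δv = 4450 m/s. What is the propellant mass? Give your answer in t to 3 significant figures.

v_e = Isp · g₀ = 293 × 9.8 = 2871.4 m/s.
m₀/m_f = exp(Δv / v_e) = exp(4450 / 2871.4) = exp(1.5498) = 4.7104.
m_f = 152 / 4.7104 = 32.269 t, so propellant = m₀ − m_f = 152 − 32.269 = 119.731 t.

propellant mass ≈ 120 t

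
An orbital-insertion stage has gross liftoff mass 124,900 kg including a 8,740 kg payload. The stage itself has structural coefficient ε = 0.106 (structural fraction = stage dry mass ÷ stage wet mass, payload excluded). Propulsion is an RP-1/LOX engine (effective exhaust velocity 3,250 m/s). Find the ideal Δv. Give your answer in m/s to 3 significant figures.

Δv ≈ 5790 m/s

Stage wet mass = m₀ − payload = 124,900 − 8,740 = 116,160 kg.
Stage dry mass = ε × stage wet mass = 0.106 × 116,160 = 12,313 kg.
Burnout mass m_f = stage dry + payload = 12,313 + 8,740 = 21,053 kg.
From the ideal rocket equation, Δv = v_e · ln(124,900/21,053) = 3250.0 × ln(5.933) = 3250.0 × 1.7805 ≈ 5787 m/s.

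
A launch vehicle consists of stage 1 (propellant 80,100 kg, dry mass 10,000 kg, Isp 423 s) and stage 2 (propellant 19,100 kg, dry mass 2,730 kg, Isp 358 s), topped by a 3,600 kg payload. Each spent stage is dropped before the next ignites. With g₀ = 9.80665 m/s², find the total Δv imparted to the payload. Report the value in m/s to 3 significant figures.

Ignition mass of stage 1 = 80,100+10,000 + 19,100+2,730 + 3,600 = 115,530 kg.
Stage 1: m₀ = 115,530 kg, m_f = 115,530 − 80,100 = 35,430 kg; Δv = 423×9.80665×ln(3.261) = 4148.2×1.1820 ≈ 4903 m/s.
Stage 2: m₀ = 25,430 kg, m_f = 25,430 − 19,100 = 6,330 kg; Δv = 358×9.80665×ln(4.017) = 3510.8×1.3906 ≈ 4882 m/s.
Total Δv = 4903 + 4882 = 9785 m/s.

Δv ≈ 9790 m/s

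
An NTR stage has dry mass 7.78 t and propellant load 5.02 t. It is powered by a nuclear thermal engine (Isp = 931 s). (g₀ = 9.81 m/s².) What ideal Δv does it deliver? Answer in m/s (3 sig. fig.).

Δv ≈ 4550 m/s

v_e = Isp · g₀ = 931 × 9.81 = 9133.1 m/s.
m₀ = m_dry + m_prop = 7.78 + 5.02 = 12.8 t.
Δv = v_e · ln(m₀/m_f) = 9133.1 × ln(1.645) = 9133.1 × 0.4979 ≈ 4547.3 m/s.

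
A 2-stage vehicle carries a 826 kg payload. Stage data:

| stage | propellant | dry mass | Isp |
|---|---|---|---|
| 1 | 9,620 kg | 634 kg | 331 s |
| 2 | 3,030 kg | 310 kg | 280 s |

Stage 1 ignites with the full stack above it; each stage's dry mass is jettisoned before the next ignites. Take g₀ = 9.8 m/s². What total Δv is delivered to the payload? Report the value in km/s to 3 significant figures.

Ignition mass of stage 1 = 9,620+634 + 3,030+310 + 826 = 14,420 kg.
Stage 1: m₀ = 14,420 kg, m_f = 14,420 − 9,620 = 4,800 kg; Δv = 331×9.8×ln(3.004) = 3243.8×1.1000 ≈ 3568 m/s.
Stage 2: m₀ = 4,166 kg, m_f = 4,166 − 3,030 = 1,136 kg; Δv = 280×9.8×ln(3.667) = 2744.0×1.2994 ≈ 3566 m/s.
Total Δv = 3568 + 3566 = 7134 m/s.

Δv ≈ 7.13 km/s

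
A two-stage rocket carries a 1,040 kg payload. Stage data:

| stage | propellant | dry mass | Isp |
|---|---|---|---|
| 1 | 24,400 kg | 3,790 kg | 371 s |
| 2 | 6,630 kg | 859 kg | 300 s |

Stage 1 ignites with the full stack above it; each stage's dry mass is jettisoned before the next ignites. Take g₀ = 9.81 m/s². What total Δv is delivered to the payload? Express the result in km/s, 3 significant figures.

Ignition mass of stage 1 = 24,400+3,790 + 6,630+859 + 1,040 = 36,719 kg.
Stage 1: m₀ = 36,719 kg, m_f = 36,719 − 24,400 = 12,319 kg; Δv = 371×9.81×ln(2.981) = 3639.5×1.0922 ≈ 3975 m/s.
Stage 2: m₀ = 8,529 kg, m_f = 8,529 − 6,630 = 1,899 kg; Δv = 300×9.81×ln(4.491) = 2943.0×1.5021 ≈ 4421 m/s.
Total Δv = 3975 + 4421 = 8396 m/s.

Δv ≈ 8.40 km/s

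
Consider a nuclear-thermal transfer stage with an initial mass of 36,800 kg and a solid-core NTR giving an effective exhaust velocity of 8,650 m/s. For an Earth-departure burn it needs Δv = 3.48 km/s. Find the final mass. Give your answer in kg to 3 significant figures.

final mass ≈ 24600 kg

By the Tsiolkovsky rocket equation, m₀/m_f = exp(Δv / v_e) = exp(3480 / 8650.0) = exp(0.4023) = 1.4953.
m_f = m₀ / 1.4953 = 36,800 / 1.4953 = 24,610.4 kg.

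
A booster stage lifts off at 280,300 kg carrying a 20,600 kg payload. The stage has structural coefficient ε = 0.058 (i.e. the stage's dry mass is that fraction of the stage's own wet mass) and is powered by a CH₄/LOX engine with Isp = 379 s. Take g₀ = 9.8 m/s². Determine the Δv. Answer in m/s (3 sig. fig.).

Stage wet mass = m₀ − payload = 280,300 − 20,600 = 259,700 kg.
Stage dry mass = ε × stage wet mass = 0.058 × 259,700 = 15,062.6 kg.
Burnout mass m_f = stage dry + payload = 15,062.6 + 20,600 = 35,662.6 kg.
v_e = Isp · g₀ = 379 × 9.8 = 3714.2 m/s.
Rocket equation: Δv = v_e · ln(280,300/35,662.6) = 3714.2 × ln(7.86) = 3714.2 × 2.0618 ≈ 7658 m/s.

Δv ≈ 7660 m/s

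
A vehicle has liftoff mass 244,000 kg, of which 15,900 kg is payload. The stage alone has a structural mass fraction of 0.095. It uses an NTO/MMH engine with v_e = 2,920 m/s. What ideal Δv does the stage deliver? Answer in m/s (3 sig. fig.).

Δv ≈ 5460 m/s

Stage wet mass = m₀ − payload = 244,000 − 15,900 = 228,100 kg.
Stage dry mass = ε × stage wet mass = 0.095 × 228,100 = 21,669.5 kg.
Burnout mass m_f = stage dry + payload = 21,669.5 + 15,900 = 37,569.5 kg.
From the ideal rocket equation, Δv = v_e · ln(244,000/37,569.5) = 2920.0 × ln(6.495) = 2920.0 × 1.8710 ≈ 5463 m/s.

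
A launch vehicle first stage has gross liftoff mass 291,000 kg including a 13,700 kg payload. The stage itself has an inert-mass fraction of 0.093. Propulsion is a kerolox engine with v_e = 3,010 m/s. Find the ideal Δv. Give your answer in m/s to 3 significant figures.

Δv ≈ 6010 m/s

Stage wet mass = m₀ − payload = 291,000 − 13,700 = 277,300 kg.
Stage dry mass = ε × stage wet mass = 0.093 × 277,300 = 25,788.9 kg.
Burnout mass m_f = stage dry + payload = 25,788.9 + 13,700 = 39,488.9 kg.
By the Tsiolkovsky rocket equation, Δv = v_e · ln(291,000/39,488.9) = 3010.0 × ln(7.369) = 3010.0 × 1.9973 ≈ 6012 m/s.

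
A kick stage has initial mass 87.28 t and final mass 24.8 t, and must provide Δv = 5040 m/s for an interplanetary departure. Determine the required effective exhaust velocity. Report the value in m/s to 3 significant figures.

v_e ≈ 4010 m/s

ln(m₀/m_f) = ln(87280/24800) = ln(3.519) = 1.2583.
From the ideal rocket equation, v_e = Δv / ln(m₀/m_f) = 5040 / 1.2583 = 4005.5 m/s.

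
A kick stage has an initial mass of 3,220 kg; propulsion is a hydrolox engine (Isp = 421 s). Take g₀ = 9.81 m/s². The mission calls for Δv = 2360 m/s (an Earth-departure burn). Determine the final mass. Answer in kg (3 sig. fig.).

final mass ≈ 1820 kg

v_e = Isp · g₀ = 421 × 9.81 = 4130.0 m/s.
Using Δv = v_e ln(m₀/m_f): m₀/m_f = exp(Δv / v_e) = exp(2360 / 4130.0) = exp(0.5714) = 1.7708.
m_f = m₀ / 1.7708 = 3,220 / 1.7708 = 1,818.39 kg.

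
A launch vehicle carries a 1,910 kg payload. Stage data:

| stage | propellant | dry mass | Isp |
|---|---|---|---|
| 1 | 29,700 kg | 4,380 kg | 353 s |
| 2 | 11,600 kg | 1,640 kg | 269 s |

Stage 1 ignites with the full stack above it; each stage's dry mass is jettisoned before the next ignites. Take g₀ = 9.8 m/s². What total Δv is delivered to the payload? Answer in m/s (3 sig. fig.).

Δv ≈ 7020 m/s

Ignition mass of stage 1 = 29,700+4,380 + 11,600+1,640 + 1,910 = 49,230 kg.
Stage 1: m₀ = 49,230 kg, m_f = 49,230 − 29,700 = 19,530 kg; Δv = 353×9.8×ln(2.521) = 3459.4×0.9246 ≈ 3198 m/s.
Stage 2: m₀ = 15,150 kg, m_f = 15,150 − 11,600 = 3,550 kg; Δv = 269×9.8×ln(4.268) = 2636.2×1.4511 ≈ 3825 m/s.
Total Δv = 3198 + 3825 = 7023 m/s.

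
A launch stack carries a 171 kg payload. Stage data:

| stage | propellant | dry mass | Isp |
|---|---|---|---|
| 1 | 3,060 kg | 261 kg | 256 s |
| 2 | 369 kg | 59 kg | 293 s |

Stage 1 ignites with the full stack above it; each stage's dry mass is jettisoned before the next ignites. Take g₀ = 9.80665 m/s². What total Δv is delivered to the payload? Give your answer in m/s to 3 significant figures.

Δv ≈ 6560 m/s

Ignition mass of stage 1 = 3,060+261 + 369+59 + 171 = 3,920 kg.
Stage 1: m₀ = 3,920 kg, m_f = 3,920 − 3,060 = 860 kg; Δv = 256×9.80665×ln(4.558) = 2510.5×1.5169 ≈ 3808 m/s.
Stage 2: m₀ = 599 kg, m_f = 599 − 369 = 230 kg; Δv = 293×9.80665×ln(2.604) = 2873.3×0.9572 ≈ 2750 m/s.
Total Δv = 3808 + 2750 = 6558 m/s.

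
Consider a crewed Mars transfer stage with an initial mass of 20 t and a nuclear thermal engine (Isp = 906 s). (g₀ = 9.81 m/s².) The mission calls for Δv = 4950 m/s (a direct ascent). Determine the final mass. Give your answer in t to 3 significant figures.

final mass ≈ 11.5 t

v_e = Isp · g₀ = 906 × 9.81 = 8887.9 m/s.
Rocket equation: m₀/m_f = exp(Δv / v_e) = exp(4950 / 8887.9) = exp(0.5569) = 1.7453.
m_f = m₀ / 1.7453 = 20 / 1.7453 = 11.4593 t.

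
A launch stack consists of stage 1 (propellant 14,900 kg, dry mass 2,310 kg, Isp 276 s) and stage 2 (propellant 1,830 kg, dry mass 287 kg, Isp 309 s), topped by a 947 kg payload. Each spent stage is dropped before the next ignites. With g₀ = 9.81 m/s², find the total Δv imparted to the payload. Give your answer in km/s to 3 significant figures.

Ignition mass of stage 1 = 14,900+2,310 + 1,830+287 + 947 = 20,274 kg.
Stage 1: m₀ = 20,274 kg, m_f = 20,274 − 14,900 = 5,374 kg; Δv = 276×9.81×ln(3.773) = 2707.6×1.3278 ≈ 3595 m/s.
Stage 2: m₀ = 3,064 kg, m_f = 3,064 − 1,830 = 1,234 kg; Δv = 309×9.81×ln(2.483) = 3031.3×0.9095 ≈ 2757 m/s.
Total Δv = 3595 + 2757 = 6352 m/s.

Δv ≈ 6.35 km/s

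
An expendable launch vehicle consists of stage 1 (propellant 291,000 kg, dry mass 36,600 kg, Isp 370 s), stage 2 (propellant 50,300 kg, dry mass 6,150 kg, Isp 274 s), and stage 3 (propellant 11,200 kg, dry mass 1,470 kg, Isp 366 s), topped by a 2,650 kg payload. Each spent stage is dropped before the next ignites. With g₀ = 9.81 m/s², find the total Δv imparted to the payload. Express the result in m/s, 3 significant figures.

Ignition mass of stage 1 = 291,000+36,600 + 50,300+6,150 + 11,200+1,470 + 2,650 = 399,370 kg.
Stage 1: m₀ = 399,370 kg, m_f = 399,370 − 291,000 = 108,370 kg; Δv = 370×9.81×ln(3.685) = 3629.7×1.3043 ≈ 4734 m/s.
Stage 2: m₀ = 71,770 kg, m_f = 71,770 − 50,300 = 21,470 kg; Δv = 274×9.81×ln(3.343) = 2687.9×1.2068 ≈ 3244 m/s.
Stage 3: m₀ = 15,320 kg, m_f = 15,320 − 11,200 = 4,120 kg; Δv = 366×9.81×ln(3.718) = 3590.5×1.3133 ≈ 4715 m/s.
Total Δv = 4734 + 3244 + 4715 = 12693 m/s.

Δv ≈ 12700 m/s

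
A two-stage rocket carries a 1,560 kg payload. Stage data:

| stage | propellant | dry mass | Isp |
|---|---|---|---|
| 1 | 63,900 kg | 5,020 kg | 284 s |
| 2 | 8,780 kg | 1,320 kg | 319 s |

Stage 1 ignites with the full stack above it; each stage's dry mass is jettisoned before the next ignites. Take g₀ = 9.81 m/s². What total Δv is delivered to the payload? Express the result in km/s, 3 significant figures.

Δv ≈ 8.76 km/s

Ignition mass of stage 1 = 63,900+5,020 + 8,780+1,320 + 1,560 = 80,580 kg.
Stage 1: m₀ = 80,580 kg, m_f = 80,580 − 63,900 = 16,680 kg; Δv = 284×9.81×ln(4.831) = 2786.0×1.5750 ≈ 4388 m/s.
Stage 2: m₀ = 11,660 kg, m_f = 11,660 − 8,780 = 2,880 kg; Δv = 319×9.81×ln(4.049) = 3129.4×1.3984 ≈ 4376 m/s.
Total Δv = 4388 + 4376 = 8764 m/s.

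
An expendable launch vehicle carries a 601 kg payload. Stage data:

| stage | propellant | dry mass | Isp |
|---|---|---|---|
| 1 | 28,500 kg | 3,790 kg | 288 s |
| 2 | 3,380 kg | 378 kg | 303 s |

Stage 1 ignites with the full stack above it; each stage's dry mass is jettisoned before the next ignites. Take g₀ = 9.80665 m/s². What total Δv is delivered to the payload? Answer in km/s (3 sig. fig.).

Ignition mass of stage 1 = 28,500+3,790 + 3,380+378 + 601 = 36,649 kg.
Stage 1: m₀ = 36,649 kg, m_f = 36,649 − 28,500 = 8,149 kg; Δv = 288×9.80665×ln(4.497) = 2824.3×1.5035 ≈ 4246 m/s.
Stage 2: m₀ = 4,359 kg, m_f = 4,359 − 3,380 = 979 kg; Δv = 303×9.80665×ln(4.453) = 2971.4×1.4935 ≈ 4438 m/s.
Total Δv = 4246 + 4438 = 8684 m/s.

Δv ≈ 8.68 km/s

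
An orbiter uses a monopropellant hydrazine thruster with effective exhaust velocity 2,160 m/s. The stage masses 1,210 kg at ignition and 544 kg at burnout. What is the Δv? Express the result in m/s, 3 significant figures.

From the ideal rocket equation, Δv = v_e · ln(m₀/m_f) = 2160.0 × ln(2.224) = 2160.0 × 0.7994 ≈ 1726.8 m/s.

Δv ≈ 1730 m/s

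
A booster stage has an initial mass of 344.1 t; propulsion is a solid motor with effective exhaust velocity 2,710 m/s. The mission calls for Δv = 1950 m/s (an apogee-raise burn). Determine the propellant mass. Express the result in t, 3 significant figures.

propellant mass ≈ 177 t

Rocket equation: m₀/m_f = exp(Δv / v_e) = exp(1950 / 2710.0) = exp(0.7196) = 2.0535.
m_f = 344.1 / 2.0535 = 167.568 t, so propellant = m₀ − m_f = 344.1 − 167.568 = 176.532 t.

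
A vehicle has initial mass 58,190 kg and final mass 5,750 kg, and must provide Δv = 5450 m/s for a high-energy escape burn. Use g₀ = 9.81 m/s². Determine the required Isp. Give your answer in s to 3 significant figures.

Isp ≈ 240 s

ln(m₀/m_f) = ln(58190/5750) = ln(10.12) = 2.3145.
Using Δv = v_e ln(m₀/m_f): v_e = Δv / ln(m₀/m_f) = 5450 / 2.3145 = 2354.7 m/s.
Isp = v_e / g₀ = 2354.7 / 9.81 = 240.0 s.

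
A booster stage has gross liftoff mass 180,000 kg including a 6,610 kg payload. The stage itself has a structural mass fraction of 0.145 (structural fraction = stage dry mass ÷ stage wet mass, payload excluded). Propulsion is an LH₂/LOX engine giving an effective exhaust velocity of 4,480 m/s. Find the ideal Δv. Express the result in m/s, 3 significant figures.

Δv ≈ 7770 m/s

Stage wet mass = m₀ − payload = 180,000 − 6,610 = 173,390 kg.
Stage dry mass = ε × stage wet mass = 0.145 × 173,390 = 25,141.6 kg.
Burnout mass m_f = stage dry + payload = 25,141.6 + 6,610 = 31,751.6 kg.
From the ideal rocket equation, Δv = v_e · ln(180,000/31,751.6) = 4480.0 × ln(5.669) = 4480.0 × 1.7350 ≈ 7773 m/s.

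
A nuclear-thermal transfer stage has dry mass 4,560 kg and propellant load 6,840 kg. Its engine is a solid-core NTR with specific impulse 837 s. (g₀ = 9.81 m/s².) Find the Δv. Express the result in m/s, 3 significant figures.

v_e = Isp · g₀ = 837 × 9.81 = 8211.0 m/s.
m₀ = m_dry + m_prop = 4,560 + 6,840 = 11,400 kg.
From the ideal rocket equation, Δv = v_e · ln(m₀/m_f) = 8211.0 × ln(2.5) = 8211.0 × 0.9163 ≈ 7523.6 m/s.

Δv ≈ 7520 m/s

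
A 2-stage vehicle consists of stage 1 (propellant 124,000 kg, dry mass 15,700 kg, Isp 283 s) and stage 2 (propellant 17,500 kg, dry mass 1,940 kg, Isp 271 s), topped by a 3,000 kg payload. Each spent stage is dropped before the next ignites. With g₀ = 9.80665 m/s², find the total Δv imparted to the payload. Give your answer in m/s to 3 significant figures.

Ignition mass of stage 1 = 124,000+15,700 + 17,500+1,940 + 3,000 = 162,140 kg.
Stage 1: m₀ = 162,140 kg, m_f = 162,140 − 124,000 = 38,140 kg; Δv = 283×9.80665×ln(4.251) = 2775.3×1.4472 ≈ 4016 m/s.
Stage 2: m₀ = 22,440 kg, m_f = 22,440 − 17,500 = 4,940 kg; Δv = 271×9.80665×ln(4.543) = 2657.6×1.5135 ≈ 4022 m/s.
Total Δv = 4016 + 4022 = 8038 m/s.

Δv ≈ 8040 m/s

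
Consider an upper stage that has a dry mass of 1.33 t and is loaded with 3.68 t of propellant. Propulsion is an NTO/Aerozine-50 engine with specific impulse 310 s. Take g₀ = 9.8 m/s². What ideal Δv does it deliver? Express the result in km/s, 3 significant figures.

v_e = Isp · g₀ = 310 × 9.8 = 3038.0 m/s.
m₀ = m_dry + m_prop = 1.33 + 3.68 = 5.01 t.
Δv = v_e · ln(m₀/m_f) = 3038.0 × ln(3.767) = 3038.0 × 1.3263 ≈ 4029.2 m/s.

Δv ≈ 4.03 km/s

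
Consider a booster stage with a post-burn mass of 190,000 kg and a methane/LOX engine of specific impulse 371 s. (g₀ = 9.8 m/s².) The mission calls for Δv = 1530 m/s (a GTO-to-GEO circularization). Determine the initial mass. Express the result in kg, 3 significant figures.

initial mass ≈ 289000 kg

v_e = Isp · g₀ = 371 × 9.8 = 3635.8 m/s.
From the ideal rocket equation, m₀/m_f = exp(Δv / v_e) = exp(1530 / 3635.8) = exp(0.4208) = 1.5232.
m₀ = m_f × 1.5232 = 190,000 × 1.5232 = 289,408 kg.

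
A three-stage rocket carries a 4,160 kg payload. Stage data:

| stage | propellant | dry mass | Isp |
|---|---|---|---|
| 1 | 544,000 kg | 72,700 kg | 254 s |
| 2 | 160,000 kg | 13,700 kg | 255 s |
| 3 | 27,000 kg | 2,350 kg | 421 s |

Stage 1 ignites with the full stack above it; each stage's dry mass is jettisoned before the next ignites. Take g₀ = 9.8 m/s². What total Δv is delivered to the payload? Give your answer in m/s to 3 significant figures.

Ignition mass of stage 1 = 544,000+72,700 + 160,000+13,700 + 27,000+2,350 + 4,160 = 823,910 kg.
Stage 1: m₀ = 823,910 kg, m_f = 823,910 − 544,000 = 279,910 kg; Δv = 254×9.8×ln(2.943) = 2489.2×1.0796 ≈ 2687 m/s.
Stage 2: m₀ = 207,210 kg, m_f = 207,210 − 160,000 = 47,210 kg; Δv = 255×9.8×ln(4.389) = 2499.0×1.4791 ≈ 3696 m/s.
Stage 3: m₀ = 33,510 kg, m_f = 33,510 − 27,000 = 6,510 kg; Δv = 421×9.8×ln(5.147) = 4125.8×1.6385 ≈ 6760 m/s.
Total Δv = 2687 + 3696 + 6760 = 13143 m/s.

Δv ≈ 13100 m/s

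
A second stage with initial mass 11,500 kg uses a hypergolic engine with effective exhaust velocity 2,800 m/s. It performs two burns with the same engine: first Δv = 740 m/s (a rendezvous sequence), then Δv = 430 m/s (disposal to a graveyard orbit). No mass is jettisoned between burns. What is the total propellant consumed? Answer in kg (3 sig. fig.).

After the first burn: m = 11500 × exp(−740/2800.0) = 11500 × 0.76775 = 8,829.13 kg.
After the second burn: m = 8,829.13 × exp(−430/2800.0) = 8,829.13 × 0.85764 = 7,572.22 kg.
Total propellant = m₀ − m_final = 11500 − 7,572.22 = 3,927.78 kg.

total propellant consumed ≈ 3930 kg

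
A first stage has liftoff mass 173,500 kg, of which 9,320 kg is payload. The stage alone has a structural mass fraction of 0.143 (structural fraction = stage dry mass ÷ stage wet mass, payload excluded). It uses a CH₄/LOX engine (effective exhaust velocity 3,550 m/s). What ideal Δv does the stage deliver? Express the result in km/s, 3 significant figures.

Stage wet mass = m₀ − payload = 173,500 − 9,320 = 164,180 kg.
Stage dry mass = ε × stage wet mass = 0.143 × 164,180 = 23,477.7 kg.
Burnout mass m_f = stage dry + payload = 23,477.7 + 9,320 = 32,797.7 kg.
Δv = v_e · ln(173,500/32,797.7) = 3550.0 × ln(5.29) = 3550.0 × 1.6658 ≈ 5914 m/s.

Δv ≈ 5.91 km/s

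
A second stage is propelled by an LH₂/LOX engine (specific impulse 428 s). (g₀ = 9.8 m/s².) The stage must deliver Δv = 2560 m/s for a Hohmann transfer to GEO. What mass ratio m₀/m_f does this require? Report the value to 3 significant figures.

mass ratio ≈ 1.84

v_e = Isp · g₀ = 428 × 9.8 = 4194.4 m/s.
From the ideal rocket equation, m₀/m_f = exp(Δv / v_e) = exp(2560 / 4194.4) = exp(0.6103) = 1.8411.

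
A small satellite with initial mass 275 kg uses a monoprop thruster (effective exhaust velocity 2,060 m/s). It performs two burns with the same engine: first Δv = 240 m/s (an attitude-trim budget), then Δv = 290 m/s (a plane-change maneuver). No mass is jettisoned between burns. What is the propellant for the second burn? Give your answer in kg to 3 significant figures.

After the first burn: m = 275 × exp(−240/2060.0) = 275 × 0.89003 = 244.758 kg.
After the second burn: m = 244.758 × exp(−290/2060.0) = 244.758 × 0.86868 = 212.616 kg.
Second-burn propellant = 244.758 − 212.616 = 32.142 kg.

propellant for the second burn ≈ 32.1 kg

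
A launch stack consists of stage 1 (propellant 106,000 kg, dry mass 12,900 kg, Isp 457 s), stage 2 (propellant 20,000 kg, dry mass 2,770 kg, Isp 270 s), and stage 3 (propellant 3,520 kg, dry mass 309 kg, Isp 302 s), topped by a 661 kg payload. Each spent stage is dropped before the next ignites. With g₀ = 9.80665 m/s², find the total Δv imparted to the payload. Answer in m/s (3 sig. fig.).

Ignition mass of stage 1 = 106,000+12,900 + 20,000+2,770 + 3,520+309 + 661 = 146,160 kg.
Stage 1: m₀ = 146,160 kg, m_f = 146,160 − 106,000 = 40,160 kg; Δv = 457×9.80665×ln(3.639) = 4481.6×1.2918 ≈ 5790 m/s.
Stage 2: m₀ = 27,260 kg, m_f = 27,260 − 20,000 = 7,260 kg; Δv = 270×9.80665×ln(3.755) = 2647.8×1.3230 ≈ 3503 m/s.
Stage 3: m₀ = 4,490 kg, m_f = 4,490 − 3,520 = 970 kg; Δv = 302×9.80665×ln(4.629) = 2961.6×1.5323 ≈ 4538 m/s.
Total Δv = 5790 + 3503 + 4538 = 13831 m/s.

Δv ≈ 13800 m/s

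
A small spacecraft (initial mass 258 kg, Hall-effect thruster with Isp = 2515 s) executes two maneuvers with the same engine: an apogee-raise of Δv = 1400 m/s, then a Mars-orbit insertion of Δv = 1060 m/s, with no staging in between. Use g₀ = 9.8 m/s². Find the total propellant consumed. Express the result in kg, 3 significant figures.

total propellant consumed ≈ 24.5 kg

v_e = Isp · g₀ = 2515 × 9.8 = 24647.0 m/s.
After the first burn: m = 258 × exp(−1400/24647.0) = 258 × 0.94478 = 243.753 kg.
After the second burn: m = 243.753 × exp(−1060/24647.0) = 243.753 × 0.95790 = 233.491 kg.
Total propellant = m₀ − m_final = 258 − 233.491 = 24.509 kg.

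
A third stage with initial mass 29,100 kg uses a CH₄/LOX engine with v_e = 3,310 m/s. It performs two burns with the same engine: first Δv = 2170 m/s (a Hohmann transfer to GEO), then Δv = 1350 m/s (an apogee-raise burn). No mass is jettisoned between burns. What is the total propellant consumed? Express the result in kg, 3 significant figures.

After the first burn: m = 29100 × exp(−2170/3310.0) = 29100 × 0.51914 = 15,107 kg.
After the second burn: m = 15,107 × exp(−1350/3310.0) = 15,107 × 0.66508 = 10,047.4 kg.
Total propellant = m₀ − m_final = 29100 − 10,047.4 = 19,052.6 kg.

total propellant consumed ≈ 19100 kg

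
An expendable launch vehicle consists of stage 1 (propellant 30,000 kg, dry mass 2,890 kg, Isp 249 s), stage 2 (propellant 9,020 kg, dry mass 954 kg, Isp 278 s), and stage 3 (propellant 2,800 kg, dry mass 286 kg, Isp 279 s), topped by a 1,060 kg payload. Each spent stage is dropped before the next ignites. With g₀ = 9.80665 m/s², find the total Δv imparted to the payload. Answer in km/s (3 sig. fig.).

Ignition mass of stage 1 = 30,000+2,890 + 9,020+954 + 2,800+286 + 1,060 = 47,010 kg.
Stage 1: m₀ = 47,010 kg, m_f = 47,010 − 30,000 = 17,010 kg; Δv = 249×9.80665×ln(2.764) = 2441.9×1.0166 ≈ 2482 m/s.
Stage 2: m₀ = 14,120 kg, m_f = 14,120 − 9,020 = 5,100 kg; Δv = 278×9.80665×ln(2.769) = 2726.2×1.0184 ≈ 2776 m/s.
Stage 3: m₀ = 4,146 kg, m_f = 4,146 − 2,800 = 1,346 kg; Δv = 279×9.80665×ln(3.08) = 2736.1×1.1250 ≈ 3078 m/s.
Total Δv = 2482 + 2776 + 3078 = 8336 m/s.

Δv ≈ 8.34 km/s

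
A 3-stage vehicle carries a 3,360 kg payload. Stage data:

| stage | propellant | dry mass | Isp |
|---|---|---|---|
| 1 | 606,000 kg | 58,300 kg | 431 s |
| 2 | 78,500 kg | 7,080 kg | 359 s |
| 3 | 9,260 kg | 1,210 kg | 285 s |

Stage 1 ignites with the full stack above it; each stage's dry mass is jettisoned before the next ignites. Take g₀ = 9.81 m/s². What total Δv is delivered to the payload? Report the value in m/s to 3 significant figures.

Δv ≈ 15300 m/s

Ignition mass of stage 1 = 606,000+58,300 + 78,500+7,080 + 9,260+1,210 + 3,360 = 763,710 kg.
Stage 1: m₀ = 763,710 kg, m_f = 763,710 − 606,000 = 157,710 kg; Δv = 431×9.81×ln(4.842) = 4228.1×1.5774 ≈ 6670 m/s.
Stage 2: m₀ = 99,410 kg, m_f = 99,410 − 78,500 = 20,910 kg; Δv = 359×9.81×ln(4.754) = 3521.8×1.5590 ≈ 5491 m/s.
Stage 3: m₀ = 13,830 kg, m_f = 13,830 − 9,260 = 4,570 kg; Δv = 285×9.81×ln(3.026) = 2795.9×1.1073 ≈ 3096 m/s.
Total Δv = 6670 + 5491 + 3096 = 15257 m/s.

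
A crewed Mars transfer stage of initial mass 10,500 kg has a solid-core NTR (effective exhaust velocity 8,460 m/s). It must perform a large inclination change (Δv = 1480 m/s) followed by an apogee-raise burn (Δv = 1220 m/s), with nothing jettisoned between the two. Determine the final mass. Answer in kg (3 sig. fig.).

final mass ≈ 7630 kg

After the first burn: m = 10500 × exp(−1480/8460.0) = 10500 × 0.83951 = 8,814.86 kg.
After the second burn: m = 8,814.86 × exp(−1220/8460.0) = 8,814.86 × 0.86571 = 7,631.11 kg.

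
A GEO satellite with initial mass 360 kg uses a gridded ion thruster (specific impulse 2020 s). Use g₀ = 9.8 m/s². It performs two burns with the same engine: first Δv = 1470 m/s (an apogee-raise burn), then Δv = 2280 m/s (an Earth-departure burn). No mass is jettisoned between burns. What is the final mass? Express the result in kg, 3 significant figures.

final mass ≈ 298 kg

v_e = Isp · g₀ = 2020 × 9.8 = 19796.0 m/s.
After the first burn: m = 360 × exp(−1470/19796.0) = 360 × 0.92843 = 334.235 kg.
After the second burn: m = 334.235 × exp(−2280/19796.0) = 334.235 × 0.89121 = 297.874 kg.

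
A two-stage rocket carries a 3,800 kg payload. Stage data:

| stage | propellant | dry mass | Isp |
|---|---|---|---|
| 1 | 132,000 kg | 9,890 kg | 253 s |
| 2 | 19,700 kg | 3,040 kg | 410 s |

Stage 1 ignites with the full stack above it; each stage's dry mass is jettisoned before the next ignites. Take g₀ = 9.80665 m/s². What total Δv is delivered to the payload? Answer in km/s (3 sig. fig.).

Δv ≈ 9.25 km/s

Ignition mass of stage 1 = 132,000+9,890 + 19,700+3,040 + 3,800 = 168,430 kg.
Stage 1: m₀ = 168,430 kg, m_f = 168,430 − 132,000 = 36,430 kg; Δv = 253×9.80665×ln(4.623) = 2481.1×1.5311 ≈ 3799 m/s.
Stage 2: m₀ = 26,540 kg, m_f = 26,540 − 19,700 = 6,840 kg; Δv = 410×9.80665×ln(3.88) = 4020.7×1.3559 ≈ 5452 m/s.
Total Δv = 3799 + 5452 = 9251 m/s.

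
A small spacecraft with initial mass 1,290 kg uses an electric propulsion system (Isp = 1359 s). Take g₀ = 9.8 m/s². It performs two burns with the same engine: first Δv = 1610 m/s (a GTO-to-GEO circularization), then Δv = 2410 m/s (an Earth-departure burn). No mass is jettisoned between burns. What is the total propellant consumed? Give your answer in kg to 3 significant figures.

total propellant consumed ≈ 336 kg

v_e = Isp · g₀ = 1359 × 9.8 = 13318.2 m/s.
After the first burn: m = 1290 × exp(−1610/13318.2) = 1290 × 0.88613 = 1,143.11 kg.
After the second burn: m = 1,143.11 × exp(−2410/13318.2) = 1,143.11 × 0.83447 = 953.891 kg.
Total propellant = m₀ − m_final = 1290 − 953.891 = 336.109 kg.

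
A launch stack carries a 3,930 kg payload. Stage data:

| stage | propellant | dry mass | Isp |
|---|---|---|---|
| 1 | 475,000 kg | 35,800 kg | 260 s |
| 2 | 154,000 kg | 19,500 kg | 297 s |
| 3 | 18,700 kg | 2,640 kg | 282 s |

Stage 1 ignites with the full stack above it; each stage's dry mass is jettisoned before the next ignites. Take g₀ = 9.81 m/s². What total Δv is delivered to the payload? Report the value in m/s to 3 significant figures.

Δv ≈ 10900 m/s

Ignition mass of stage 1 = 475,000+35,800 + 154,000+19,500 + 18,700+2,640 + 3,930 = 709,570 kg.
Stage 1: m₀ = 709,570 kg, m_f = 709,570 − 475,000 = 234,570 kg; Δv = 260×9.81×ln(3.025) = 2550.6×1.1069 ≈ 2823 m/s.
Stage 2: m₀ = 198,770 kg, m_f = 198,770 − 154,000 = 44,770 kg; Δv = 297×9.81×ln(4.44) = 2913.6×1.4906 ≈ 4343 m/s.
Stage 3: m₀ = 25,270 kg, m_f = 25,270 − 18,700 = 6,570 kg; Δv = 282×9.81×ln(3.846) = 2766.4×1.3471 ≈ 3727 m/s.
Total Δv = 2823 + 4343 + 3727 = 10893 m/s.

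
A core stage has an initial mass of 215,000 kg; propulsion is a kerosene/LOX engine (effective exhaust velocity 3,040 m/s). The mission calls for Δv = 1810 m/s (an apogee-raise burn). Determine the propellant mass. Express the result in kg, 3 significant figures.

m₀/m_f = exp(Δv / v_e) = exp(1810 / 3040.0) = exp(0.5954) = 1.8137.
m_f = 215,000 / 1.8137 = 118,542 kg, so propellant = m₀ − m_f = 215,000 − 118,542 = 96,458 kg.

propellant mass ≈ 96500 kg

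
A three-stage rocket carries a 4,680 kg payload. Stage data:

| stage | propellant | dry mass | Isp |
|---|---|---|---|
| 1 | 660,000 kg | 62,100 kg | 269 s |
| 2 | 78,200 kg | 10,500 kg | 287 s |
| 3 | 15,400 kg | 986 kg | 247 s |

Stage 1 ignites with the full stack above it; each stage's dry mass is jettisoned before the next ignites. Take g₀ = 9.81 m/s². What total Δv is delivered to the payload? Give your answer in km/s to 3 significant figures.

Ignition mass of stage 1 = 660,000+62,100 + 78,200+10,500 + 15,400+986 + 4,680 = 831,866 kg.
Stage 1: m₀ = 831,866 kg, m_f = 831,866 − 660,000 = 171,866 kg; Δv = 269×9.81×ln(4.84) = 2638.9×1.5770 ≈ 4161 m/s.
Stage 2: m₀ = 109,766 kg, m_f = 109,766 − 78,200 = 31,566 kg; Δv = 287×9.81×ln(3.477) = 2815.5×1.2463 ≈ 3509 m/s.
Stage 3: m₀ = 21,066 kg, m_f = 21,066 − 15,400 = 5,666 kg; Δv = 247×9.81×ln(3.718) = 2423.1×1.3132 ≈ 3182 m/s.
Total Δv = 4161 + 3509 + 3182 = 10852 m/s.

Δv ≈ 10.9 km/s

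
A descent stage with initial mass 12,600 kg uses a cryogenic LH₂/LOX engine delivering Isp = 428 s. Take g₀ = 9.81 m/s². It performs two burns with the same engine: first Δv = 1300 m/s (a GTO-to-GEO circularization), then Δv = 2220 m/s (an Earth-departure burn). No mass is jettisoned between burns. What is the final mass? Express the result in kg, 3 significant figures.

v_e = Isp · g₀ = 428 × 9.81 = 4198.7 m/s.
After the first burn: m = 12600 × exp(−1300/4198.7) = 12600 × 0.73372 = 9,244.87 kg.
After the second burn: m = 9,244.87 × exp(−2220/4198.7) = 9,244.87 × 0.58935 = 5,448.46 kg.

final mass ≈ 5450 kg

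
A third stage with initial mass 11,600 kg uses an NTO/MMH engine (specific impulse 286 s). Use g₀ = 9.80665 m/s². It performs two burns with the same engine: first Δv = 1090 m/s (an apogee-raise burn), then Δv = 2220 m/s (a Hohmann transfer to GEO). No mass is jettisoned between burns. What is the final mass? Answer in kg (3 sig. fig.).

v_e = Isp · g₀ = 286 × 9.80665 = 2804.7 m/s.
After the first burn: m = 11600 × exp(−1090/2804.7) = 11600 × 0.67798 = 7,864.57 kg.
After the second burn: m = 7,864.57 × exp(−2220/2804.7) = 7,864.57 × 0.45315 = 3,563.83 kg.

final mass ≈ 3560 kg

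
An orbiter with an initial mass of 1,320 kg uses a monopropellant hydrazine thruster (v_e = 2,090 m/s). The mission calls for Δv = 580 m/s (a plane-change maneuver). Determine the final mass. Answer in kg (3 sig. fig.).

By the Tsiolkovsky rocket equation, m₀/m_f = exp(Δv / v_e) = exp(580 / 2090.0) = exp(0.2775) = 1.3198.
m_f = m₀ / 1.3198 = 1,320 / 1.3198 = 1,000.15 kg.

final mass ≈ 1000 kg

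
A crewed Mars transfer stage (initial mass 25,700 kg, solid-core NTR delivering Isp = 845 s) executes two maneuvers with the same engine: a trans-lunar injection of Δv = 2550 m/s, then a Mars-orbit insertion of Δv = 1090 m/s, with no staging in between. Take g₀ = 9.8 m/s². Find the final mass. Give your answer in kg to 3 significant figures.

v_e = Isp · g₀ = 845 × 9.8 = 8281.0 m/s.
After the first burn: m = 25700 × exp(−2550/8281.0) = 25700 × 0.73496 = 18,888.5 kg.
After the second burn: m = 18,888.5 × exp(−1090/8281.0) = 18,888.5 × 0.87667 = 16,559 kg.

final mass ≈ 16600 kg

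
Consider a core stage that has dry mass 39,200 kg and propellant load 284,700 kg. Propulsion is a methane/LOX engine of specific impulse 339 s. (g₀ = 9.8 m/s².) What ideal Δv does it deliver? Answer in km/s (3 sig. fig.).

v_e = Isp · g₀ = 339 × 9.8 = 3322.2 m/s.
m₀ = m_dry + m_prop = 39,200 + 284,700 = 323,900 kg.
Δv = v_e · ln(m₀/m_f) = 3322.2 × ln(8.263) = 3322.2 × 2.1118 ≈ 7015.7 m/s.

Δv ≈ 7.02 km/s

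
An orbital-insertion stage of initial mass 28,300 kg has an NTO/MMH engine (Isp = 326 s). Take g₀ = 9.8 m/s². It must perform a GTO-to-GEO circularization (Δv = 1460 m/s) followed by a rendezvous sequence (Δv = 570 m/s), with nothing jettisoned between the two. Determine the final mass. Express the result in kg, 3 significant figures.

v_e = Isp · g₀ = 326 × 9.8 = 3194.8 m/s.
After the first burn: m = 28300 × exp(−1460/3194.8) = 28300 × 0.63319 = 17,919.3 kg.
After the second burn: m = 17,919.3 × exp(−570/3194.8) = 17,919.3 × 0.83660 = 14,991.3 kg.

final mass ≈ 15000 kg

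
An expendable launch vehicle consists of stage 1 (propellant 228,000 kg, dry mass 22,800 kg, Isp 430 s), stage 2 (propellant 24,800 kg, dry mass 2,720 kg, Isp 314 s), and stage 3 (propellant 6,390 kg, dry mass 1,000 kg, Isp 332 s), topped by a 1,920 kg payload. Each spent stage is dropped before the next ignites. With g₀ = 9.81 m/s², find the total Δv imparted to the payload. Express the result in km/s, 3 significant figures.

Δv ≈ 13.9 km/s

Ignition mass of stage 1 = 228,000+22,800 + 24,800+2,720 + 6,390+1,000 + 1,920 = 287,630 kg.
Stage 1: m₀ = 287,630 kg, m_f = 287,630 − 228,000 = 59,630 kg; Δv = 430×9.81×ln(4.824) = 4218.3×1.5735 ≈ 6638 m/s.
Stage 2: m₀ = 36,830 kg, m_f = 36,830 − 24,800 = 12,030 kg; Δv = 314×9.81×ln(3.062) = 3080.3×1.1189 ≈ 3447 m/s.
Stage 3: m₀ = 9,310 kg, m_f = 9,310 − 6,390 = 2,920 kg; Δv = 332×9.81×ln(3.188) = 3256.9×1.1595 ≈ 3776 m/s.
Total Δv = 6638 + 3447 + 3776 = 13861 m/s.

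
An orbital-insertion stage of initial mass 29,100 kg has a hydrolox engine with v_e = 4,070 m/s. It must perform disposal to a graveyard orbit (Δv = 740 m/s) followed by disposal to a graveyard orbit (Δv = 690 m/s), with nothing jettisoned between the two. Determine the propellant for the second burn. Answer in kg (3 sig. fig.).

propellant for the second burn ≈ 3780 kg

After the first burn: m = 29100 × exp(−740/4070.0) = 29100 × 0.83375 = 24,262.1 kg.
After the second burn: m = 24,262.1 × exp(−690/4070.0) = 24,262.1 × 0.84406 = 20,478.7 kg.
Second-burn propellant = 24,262.1 − 20,478.7 = 3,783.4 kg.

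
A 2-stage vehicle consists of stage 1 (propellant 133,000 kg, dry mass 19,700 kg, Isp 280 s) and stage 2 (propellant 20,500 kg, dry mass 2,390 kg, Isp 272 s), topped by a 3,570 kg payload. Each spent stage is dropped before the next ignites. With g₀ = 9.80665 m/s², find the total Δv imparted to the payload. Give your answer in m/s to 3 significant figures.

Δv ≈ 7700 m/s

Ignition mass of stage 1 = 133,000+19,700 + 20,500+2,390 + 3,570 = 179,160 kg.
Stage 1: m₀ = 179,160 kg, m_f = 179,160 − 133,000 = 46,160 kg; Δv = 280×9.80665×ln(3.881) = 2745.9×1.3562 ≈ 3724 m/s.
Stage 2: m₀ = 26,460 kg, m_f = 26,460 − 20,500 = 5,960 kg; Δv = 272×9.80665×ln(4.44) = 2667.4×1.4906 ≈ 3976 m/s.
Total Δv = 3724 + 3976 = 7700 m/s.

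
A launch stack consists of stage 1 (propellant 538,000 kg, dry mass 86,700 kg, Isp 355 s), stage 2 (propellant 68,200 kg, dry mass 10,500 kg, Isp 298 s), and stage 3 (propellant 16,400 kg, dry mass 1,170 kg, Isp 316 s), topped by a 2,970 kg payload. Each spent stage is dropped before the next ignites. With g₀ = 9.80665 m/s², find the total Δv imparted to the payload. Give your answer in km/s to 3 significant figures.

Δv ≈ 13.1 km/s

Ignition mass of stage 1 = 538,000+86,700 + 68,200+10,500 + 16,400+1,170 + 2,970 = 723,940 kg.
Stage 1: m₀ = 723,940 kg, m_f = 723,940 − 538,000 = 185,940 kg; Δv = 355×9.80665×ln(3.893) = 3481.4×1.3593 ≈ 4732 m/s.
Stage 2: m₀ = 99,240 kg, m_f = 99,240 − 68,200 = 31,040 kg; Δv = 298×9.80665×ln(3.197) = 2922.4×1.1623 ≈ 3397 m/s.
Stage 3: m₀ = 20,540 kg, m_f = 20,540 − 16,400 = 4,140 kg; Δv = 316×9.80665×ln(4.961) = 3098.9×1.6017 ≈ 4963 m/s.
Total Δv = 4732 + 3397 + 4963 = 13092 m/s.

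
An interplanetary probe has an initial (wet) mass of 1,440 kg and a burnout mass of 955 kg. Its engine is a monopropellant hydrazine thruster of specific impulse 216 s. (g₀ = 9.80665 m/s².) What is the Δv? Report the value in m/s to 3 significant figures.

v_e = Isp · g₀ = 216 × 9.80665 = 2118.2 m/s.
Rocket equation: Δv = v_e · ln(m₀/m_f) = 2118.2 × ln(1.508) = 2118.2 × 0.4107 ≈ 869.9 m/s.

Δv ≈ 870 m/s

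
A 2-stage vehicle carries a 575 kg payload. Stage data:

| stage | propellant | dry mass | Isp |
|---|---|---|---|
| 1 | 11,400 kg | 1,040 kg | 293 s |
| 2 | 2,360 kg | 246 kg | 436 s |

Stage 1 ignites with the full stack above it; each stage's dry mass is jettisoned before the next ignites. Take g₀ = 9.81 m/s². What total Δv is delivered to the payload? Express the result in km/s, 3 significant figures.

Ignition mass of stage 1 = 11,400+1,040 + 2,360+246 + 575 = 15,621 kg.
Stage 1: m₀ = 15,621 kg, m_f = 15,621 − 11,400 = 4,221 kg; Δv = 293×9.81×ln(3.701) = 2874.3×1.3085 ≈ 3761 m/s.
Stage 2: m₀ = 3,181 kg, m_f = 3,181 − 2,360 = 821 kg; Δv = 436×9.81×ln(3.875) = 4277.2×1.3544 ≈ 5793 m/s.
Total Δv = 3761 + 5793 = 9554 m/s.

Δv ≈ 9.55 km/s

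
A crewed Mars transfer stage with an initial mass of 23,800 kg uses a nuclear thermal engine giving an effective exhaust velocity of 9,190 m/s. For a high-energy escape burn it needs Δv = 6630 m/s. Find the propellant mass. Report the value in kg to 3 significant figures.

m₀/m_f = exp(Δv / v_e) = exp(6630 / 9190.0) = exp(0.7214) = 2.0574.
m_f = 23,800 / 2.0574 = 11,568 kg, so propellant = m₀ − m_f = 23,800 − 11,568 = 12,232 kg.

propellant mass ≈ 12200 kg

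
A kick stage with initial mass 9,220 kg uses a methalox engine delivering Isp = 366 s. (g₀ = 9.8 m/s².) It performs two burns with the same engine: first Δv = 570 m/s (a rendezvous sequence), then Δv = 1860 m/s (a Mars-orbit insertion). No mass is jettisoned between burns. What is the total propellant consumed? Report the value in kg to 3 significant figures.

total propellant consumed ≈ 4540 kg

v_e = Isp · g₀ = 366 × 9.8 = 3586.8 m/s.
After the first burn: m = 9220 × exp(−570/3586.8) = 9220 × 0.85307 = 7,865.31 kg.
After the second burn: m = 7,865.31 × exp(−1860/3586.8) = 7,865.31 × 0.59537 = 4,682.77 kg.
Total propellant = m₀ − m_final = 9220 − 4,682.77 = 4,537.23 kg.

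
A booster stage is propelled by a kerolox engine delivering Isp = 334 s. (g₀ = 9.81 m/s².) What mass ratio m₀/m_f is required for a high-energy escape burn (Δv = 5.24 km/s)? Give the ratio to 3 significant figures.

mass ratio ≈ 4.95

v_e = Isp · g₀ = 334 × 9.81 = 3276.5 m/s.
From the ideal rocket equation, m₀/m_f = exp(Δv / v_e) = exp(5240 / 3276.5) = exp(1.5992) = 4.9493.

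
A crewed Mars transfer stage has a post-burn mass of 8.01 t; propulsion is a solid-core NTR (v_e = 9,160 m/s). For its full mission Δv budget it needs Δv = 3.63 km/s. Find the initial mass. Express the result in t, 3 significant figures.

initial mass ≈ 11.9 t

m₀/m_f = exp(Δv / v_e) = exp(3630 / 9160.0) = exp(0.3963) = 1.4863.
m₀ = m_f × 1.4863 = 8.01 × 1.4863 = 11.9053 t.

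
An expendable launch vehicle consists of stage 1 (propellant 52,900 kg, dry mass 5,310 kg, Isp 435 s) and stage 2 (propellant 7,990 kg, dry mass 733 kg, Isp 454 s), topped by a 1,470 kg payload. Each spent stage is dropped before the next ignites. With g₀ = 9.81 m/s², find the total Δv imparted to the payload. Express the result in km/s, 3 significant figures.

Δv ≈ 13.2 km/s

Ignition mass of stage 1 = 52,900+5,310 + 7,990+733 + 1,470 = 68,403 kg.
Stage 1: m₀ = 68,403 kg, m_f = 68,403 − 52,900 = 15,503 kg; Δv = 435×9.81×ln(4.412) = 4267.4×1.4844 ≈ 6334 m/s.
Stage 2: m₀ = 10,193 kg, m_f = 10,193 − 7,990 = 2,203 kg; Δv = 454×9.81×ln(4.627) = 4453.7×1.5319 ≈ 6823 m/s.
Total Δv = 6334 + 6823 = 13157 m/s.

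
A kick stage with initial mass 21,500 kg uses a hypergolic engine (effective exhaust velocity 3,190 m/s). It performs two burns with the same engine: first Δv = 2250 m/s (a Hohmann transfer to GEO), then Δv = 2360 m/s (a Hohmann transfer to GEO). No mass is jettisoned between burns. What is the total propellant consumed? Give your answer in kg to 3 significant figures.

After the first burn: m = 21500 × exp(−2250/3190.0) = 21500 × 0.49395 = 10,619.9 kg.
After the second burn: m = 10,619.9 × exp(−2360/3190.0) = 10,619.9 × 0.47720 = 5,067.82 kg.
Total propellant = m₀ − m_final = 21500 − 5,067.82 = 16,432.18 kg.

total propellant consumed ≈ 16400 kg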